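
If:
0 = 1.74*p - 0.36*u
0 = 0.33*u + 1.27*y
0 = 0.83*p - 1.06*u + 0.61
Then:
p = 0.14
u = 0.69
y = -0.18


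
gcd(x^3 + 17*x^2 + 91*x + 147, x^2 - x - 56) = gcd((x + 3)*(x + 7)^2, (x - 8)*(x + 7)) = x + 7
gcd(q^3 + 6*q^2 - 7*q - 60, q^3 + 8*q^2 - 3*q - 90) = q^2 + 2*q - 15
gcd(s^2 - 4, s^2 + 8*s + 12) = s + 2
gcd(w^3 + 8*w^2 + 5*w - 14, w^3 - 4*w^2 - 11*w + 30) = 1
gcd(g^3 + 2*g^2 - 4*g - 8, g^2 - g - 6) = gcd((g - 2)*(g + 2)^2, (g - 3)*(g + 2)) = g + 2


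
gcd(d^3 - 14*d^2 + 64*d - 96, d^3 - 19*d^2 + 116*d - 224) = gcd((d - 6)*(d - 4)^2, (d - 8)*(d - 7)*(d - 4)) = d - 4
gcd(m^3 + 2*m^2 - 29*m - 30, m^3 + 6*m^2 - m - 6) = m^2 + 7*m + 6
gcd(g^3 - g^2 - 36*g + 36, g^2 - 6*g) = g - 6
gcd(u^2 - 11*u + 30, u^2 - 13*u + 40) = u - 5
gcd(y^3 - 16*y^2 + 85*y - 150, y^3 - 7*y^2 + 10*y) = y - 5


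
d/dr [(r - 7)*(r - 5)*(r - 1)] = 3*r^2 - 26*r + 47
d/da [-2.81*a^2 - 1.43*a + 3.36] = -5.62*a - 1.43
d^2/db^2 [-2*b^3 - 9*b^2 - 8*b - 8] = -12*b - 18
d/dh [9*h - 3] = 9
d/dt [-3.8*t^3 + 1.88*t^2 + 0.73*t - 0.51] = -11.4*t^2 + 3.76*t + 0.73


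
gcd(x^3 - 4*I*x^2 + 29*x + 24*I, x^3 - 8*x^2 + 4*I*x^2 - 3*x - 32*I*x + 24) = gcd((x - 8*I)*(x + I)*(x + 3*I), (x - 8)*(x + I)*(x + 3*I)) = x^2 + 4*I*x - 3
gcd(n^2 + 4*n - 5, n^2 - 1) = n - 1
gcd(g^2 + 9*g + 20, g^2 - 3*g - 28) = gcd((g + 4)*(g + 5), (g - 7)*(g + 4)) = g + 4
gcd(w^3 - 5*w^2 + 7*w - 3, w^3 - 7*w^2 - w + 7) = w - 1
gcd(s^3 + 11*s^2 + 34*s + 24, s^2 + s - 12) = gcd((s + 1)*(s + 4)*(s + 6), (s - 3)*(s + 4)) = s + 4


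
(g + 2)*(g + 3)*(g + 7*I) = g^3 + 5*g^2 + 7*I*g^2 + 6*g + 35*I*g + 42*I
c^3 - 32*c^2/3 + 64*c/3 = c*(c - 8)*(c - 8/3)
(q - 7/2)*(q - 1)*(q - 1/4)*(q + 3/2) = q^4 - 13*q^3/4 - 5*q^2/2 + 97*q/16 - 21/16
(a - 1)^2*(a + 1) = a^3 - a^2 - a + 1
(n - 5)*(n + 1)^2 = n^3 - 3*n^2 - 9*n - 5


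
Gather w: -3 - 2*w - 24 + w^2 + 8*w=w^2 + 6*w - 27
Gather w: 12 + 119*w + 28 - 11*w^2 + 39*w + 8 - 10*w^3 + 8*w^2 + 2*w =-10*w^3 - 3*w^2 + 160*w + 48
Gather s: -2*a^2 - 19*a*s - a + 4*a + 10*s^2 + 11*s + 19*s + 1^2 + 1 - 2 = -2*a^2 + 3*a + 10*s^2 + s*(30 - 19*a)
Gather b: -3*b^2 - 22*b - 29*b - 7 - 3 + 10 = -3*b^2 - 51*b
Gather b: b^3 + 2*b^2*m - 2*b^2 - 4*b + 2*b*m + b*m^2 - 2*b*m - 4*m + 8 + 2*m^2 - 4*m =b^3 + b^2*(2*m - 2) + b*(m^2 - 4) + 2*m^2 - 8*m + 8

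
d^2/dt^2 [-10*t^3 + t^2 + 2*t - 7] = 2 - 60*t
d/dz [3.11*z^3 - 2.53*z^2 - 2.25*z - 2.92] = 9.33*z^2 - 5.06*z - 2.25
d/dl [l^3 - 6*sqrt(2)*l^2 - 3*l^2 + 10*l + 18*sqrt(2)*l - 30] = 3*l^2 - 12*sqrt(2)*l - 6*l + 10 + 18*sqrt(2)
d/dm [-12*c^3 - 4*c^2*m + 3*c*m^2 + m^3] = -4*c^2 + 6*c*m + 3*m^2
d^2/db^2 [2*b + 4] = 0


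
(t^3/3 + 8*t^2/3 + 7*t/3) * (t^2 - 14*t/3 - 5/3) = t^5/3 + 10*t^4/9 - 32*t^3/3 - 46*t^2/3 - 35*t/9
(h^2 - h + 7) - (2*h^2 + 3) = -h^2 - h + 4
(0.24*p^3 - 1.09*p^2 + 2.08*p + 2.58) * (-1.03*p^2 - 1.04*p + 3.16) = -0.2472*p^5 + 0.8731*p^4 - 0.2504*p^3 - 8.265*p^2 + 3.8896*p + 8.1528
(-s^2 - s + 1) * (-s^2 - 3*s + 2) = s^4 + 4*s^3 - 5*s + 2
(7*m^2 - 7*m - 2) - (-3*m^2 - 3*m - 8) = 10*m^2 - 4*m + 6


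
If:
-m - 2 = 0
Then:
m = -2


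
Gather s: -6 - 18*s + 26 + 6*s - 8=12 - 12*s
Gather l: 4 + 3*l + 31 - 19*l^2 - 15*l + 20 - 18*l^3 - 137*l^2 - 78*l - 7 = -18*l^3 - 156*l^2 - 90*l + 48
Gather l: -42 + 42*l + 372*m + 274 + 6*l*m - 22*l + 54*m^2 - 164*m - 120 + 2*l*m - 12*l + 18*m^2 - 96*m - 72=l*(8*m + 8) + 72*m^2 + 112*m + 40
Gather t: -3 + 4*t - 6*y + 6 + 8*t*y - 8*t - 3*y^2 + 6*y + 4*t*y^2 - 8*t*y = t*(4*y^2 - 4) - 3*y^2 + 3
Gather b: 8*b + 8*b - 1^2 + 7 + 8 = 16*b + 14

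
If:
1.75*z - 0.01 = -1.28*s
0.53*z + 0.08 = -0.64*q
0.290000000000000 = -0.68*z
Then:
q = 0.23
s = 0.59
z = -0.43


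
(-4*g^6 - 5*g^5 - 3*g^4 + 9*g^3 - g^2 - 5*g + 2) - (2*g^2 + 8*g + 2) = -4*g^6 - 5*g^5 - 3*g^4 + 9*g^3 - 3*g^2 - 13*g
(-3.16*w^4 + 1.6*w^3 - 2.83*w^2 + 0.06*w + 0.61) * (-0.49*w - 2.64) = 1.5484*w^5 + 7.5584*w^4 - 2.8373*w^3 + 7.4418*w^2 - 0.4573*w - 1.6104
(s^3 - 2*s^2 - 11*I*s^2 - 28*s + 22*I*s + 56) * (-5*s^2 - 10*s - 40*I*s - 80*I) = -5*s^5 + 15*I*s^4 - 280*s^3 + 1060*I*s^2 + 1200*s - 4480*I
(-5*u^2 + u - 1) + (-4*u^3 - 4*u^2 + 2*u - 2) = -4*u^3 - 9*u^2 + 3*u - 3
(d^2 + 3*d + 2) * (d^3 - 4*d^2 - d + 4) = d^5 - d^4 - 11*d^3 - 7*d^2 + 10*d + 8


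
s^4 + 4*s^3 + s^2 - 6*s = s*(s - 1)*(s + 2)*(s + 3)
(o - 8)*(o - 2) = o^2 - 10*o + 16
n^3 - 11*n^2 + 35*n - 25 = (n - 5)^2*(n - 1)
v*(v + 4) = v^2 + 4*v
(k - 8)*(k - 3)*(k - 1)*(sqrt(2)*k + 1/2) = sqrt(2)*k^4 - 12*sqrt(2)*k^3 + k^3/2 - 6*k^2 + 35*sqrt(2)*k^2 - 24*sqrt(2)*k + 35*k/2 - 12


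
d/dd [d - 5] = 1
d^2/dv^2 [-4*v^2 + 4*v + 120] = -8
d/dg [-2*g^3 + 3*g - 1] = 3 - 6*g^2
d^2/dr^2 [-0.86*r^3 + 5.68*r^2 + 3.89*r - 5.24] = 11.36 - 5.16*r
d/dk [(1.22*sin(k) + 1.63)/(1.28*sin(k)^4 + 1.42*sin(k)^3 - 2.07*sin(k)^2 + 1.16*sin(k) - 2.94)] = (-4.6848*sin(k)^4 - 11.8104*sin(k)^3 - 4.4184*sin(k)^2 + 6.7482*sin(k) - 5.4776)*cos(k)/(1.6384*sin(k)^8 + 3.6352*sin(k)^7 - 3.2828*sin(k)^6 - 2.9092*sin(k)^5 + 0.0528999999999993*sin(k)^4 - 13.152*sin(k)^3 + 13.5172*sin(k)^2 - 6.8208*sin(k) + 8.6436)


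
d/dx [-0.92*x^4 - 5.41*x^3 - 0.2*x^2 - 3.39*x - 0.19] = -3.68*x^3 - 16.23*x^2 - 0.4*x - 3.39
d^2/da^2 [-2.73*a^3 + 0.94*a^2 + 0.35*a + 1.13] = 1.88 - 16.38*a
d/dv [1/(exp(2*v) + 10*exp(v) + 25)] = 2*(-exp(v) - 5)*exp(v)/(exp(2*v) + 10*exp(v) + 25)^2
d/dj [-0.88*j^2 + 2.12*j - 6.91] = 2.12 - 1.76*j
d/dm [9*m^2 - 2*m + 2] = 18*m - 2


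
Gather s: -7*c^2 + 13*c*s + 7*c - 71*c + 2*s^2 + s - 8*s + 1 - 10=-7*c^2 - 64*c + 2*s^2 + s*(13*c - 7) - 9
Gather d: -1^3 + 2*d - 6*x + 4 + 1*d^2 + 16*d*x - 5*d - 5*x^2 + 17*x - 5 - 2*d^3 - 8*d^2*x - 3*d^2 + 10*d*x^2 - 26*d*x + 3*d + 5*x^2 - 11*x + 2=-2*d^3 + d^2*(-8*x - 2) + d*(10*x^2 - 10*x)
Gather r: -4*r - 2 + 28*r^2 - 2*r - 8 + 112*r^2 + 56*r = 140*r^2 + 50*r - 10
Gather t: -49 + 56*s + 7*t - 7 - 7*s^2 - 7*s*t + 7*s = -7*s^2 + 63*s + t*(7 - 7*s) - 56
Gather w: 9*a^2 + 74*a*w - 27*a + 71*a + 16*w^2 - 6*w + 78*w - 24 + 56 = 9*a^2 + 44*a + 16*w^2 + w*(74*a + 72) + 32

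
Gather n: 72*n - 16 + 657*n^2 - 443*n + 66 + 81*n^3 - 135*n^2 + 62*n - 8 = 81*n^3 + 522*n^2 - 309*n + 42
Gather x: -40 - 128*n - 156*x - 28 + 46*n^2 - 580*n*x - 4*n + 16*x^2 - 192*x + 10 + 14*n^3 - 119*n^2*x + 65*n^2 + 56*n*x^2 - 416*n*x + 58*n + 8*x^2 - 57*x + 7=14*n^3 + 111*n^2 - 74*n + x^2*(56*n + 24) + x*(-119*n^2 - 996*n - 405) - 51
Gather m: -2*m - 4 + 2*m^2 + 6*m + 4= 2*m^2 + 4*m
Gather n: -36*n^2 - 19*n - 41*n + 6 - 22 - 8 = -36*n^2 - 60*n - 24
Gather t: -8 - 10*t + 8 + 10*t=0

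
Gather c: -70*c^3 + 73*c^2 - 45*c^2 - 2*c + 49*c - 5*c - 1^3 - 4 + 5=-70*c^3 + 28*c^2 + 42*c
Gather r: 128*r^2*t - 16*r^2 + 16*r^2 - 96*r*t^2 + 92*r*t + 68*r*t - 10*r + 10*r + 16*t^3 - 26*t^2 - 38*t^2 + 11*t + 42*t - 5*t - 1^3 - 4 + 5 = 128*r^2*t + r*(-96*t^2 + 160*t) + 16*t^3 - 64*t^2 + 48*t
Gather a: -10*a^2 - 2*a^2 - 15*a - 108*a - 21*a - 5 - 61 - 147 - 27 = -12*a^2 - 144*a - 240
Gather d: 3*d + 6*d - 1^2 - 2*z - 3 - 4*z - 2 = 9*d - 6*z - 6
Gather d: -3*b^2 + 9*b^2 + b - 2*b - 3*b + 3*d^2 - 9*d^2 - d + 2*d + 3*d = 6*b^2 - 4*b - 6*d^2 + 4*d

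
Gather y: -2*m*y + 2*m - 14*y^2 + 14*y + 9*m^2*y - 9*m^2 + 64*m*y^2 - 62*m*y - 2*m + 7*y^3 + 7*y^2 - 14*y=-9*m^2 + 7*y^3 + y^2*(64*m - 7) + y*(9*m^2 - 64*m)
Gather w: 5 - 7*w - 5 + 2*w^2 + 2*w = 2*w^2 - 5*w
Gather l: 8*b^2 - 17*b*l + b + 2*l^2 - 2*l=8*b^2 + b + 2*l^2 + l*(-17*b - 2)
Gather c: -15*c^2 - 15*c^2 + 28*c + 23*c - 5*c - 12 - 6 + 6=-30*c^2 + 46*c - 12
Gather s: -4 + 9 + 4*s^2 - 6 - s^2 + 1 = 3*s^2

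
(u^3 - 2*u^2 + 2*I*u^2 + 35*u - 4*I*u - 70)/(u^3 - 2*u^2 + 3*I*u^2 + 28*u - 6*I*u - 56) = (u - 5*I)/(u - 4*I)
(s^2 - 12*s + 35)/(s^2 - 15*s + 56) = (s - 5)/(s - 8)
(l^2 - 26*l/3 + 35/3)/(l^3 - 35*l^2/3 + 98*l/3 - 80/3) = (l - 7)/(l^2 - 10*l + 16)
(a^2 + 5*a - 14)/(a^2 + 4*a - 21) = (a - 2)/(a - 3)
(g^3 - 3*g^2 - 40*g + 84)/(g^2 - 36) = (g^2 - 9*g + 14)/(g - 6)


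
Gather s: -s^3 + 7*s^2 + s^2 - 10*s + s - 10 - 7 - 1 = -s^3 + 8*s^2 - 9*s - 18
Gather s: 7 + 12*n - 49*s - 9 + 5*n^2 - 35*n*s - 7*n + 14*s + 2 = 5*n^2 + 5*n + s*(-35*n - 35)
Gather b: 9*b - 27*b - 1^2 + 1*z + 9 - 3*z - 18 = -18*b - 2*z - 10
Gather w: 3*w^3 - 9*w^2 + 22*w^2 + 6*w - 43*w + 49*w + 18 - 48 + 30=3*w^3 + 13*w^2 + 12*w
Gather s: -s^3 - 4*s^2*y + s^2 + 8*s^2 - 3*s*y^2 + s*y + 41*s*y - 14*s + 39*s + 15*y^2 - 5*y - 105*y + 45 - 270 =-s^3 + s^2*(9 - 4*y) + s*(-3*y^2 + 42*y + 25) + 15*y^2 - 110*y - 225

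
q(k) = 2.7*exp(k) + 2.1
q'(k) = 2.7*exp(k)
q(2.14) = 25.05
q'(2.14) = 22.95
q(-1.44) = 2.74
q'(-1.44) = 0.64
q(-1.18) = 2.93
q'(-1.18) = 0.83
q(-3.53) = 2.18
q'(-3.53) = 0.08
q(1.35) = 12.52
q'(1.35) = 10.42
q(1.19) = 10.98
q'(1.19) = 8.88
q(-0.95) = 3.14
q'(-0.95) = 1.04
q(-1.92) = 2.50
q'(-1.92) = 0.40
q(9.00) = 21880.43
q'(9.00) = 21878.33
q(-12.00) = 2.10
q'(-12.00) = 0.00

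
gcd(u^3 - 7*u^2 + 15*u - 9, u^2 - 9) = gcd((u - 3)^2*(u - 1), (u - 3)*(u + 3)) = u - 3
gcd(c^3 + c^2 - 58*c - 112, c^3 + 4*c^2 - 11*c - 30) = c + 2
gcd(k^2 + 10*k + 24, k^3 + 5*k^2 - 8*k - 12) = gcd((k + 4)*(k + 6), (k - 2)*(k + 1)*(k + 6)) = k + 6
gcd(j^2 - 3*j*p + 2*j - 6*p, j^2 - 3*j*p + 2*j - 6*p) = -j^2 + 3*j*p - 2*j + 6*p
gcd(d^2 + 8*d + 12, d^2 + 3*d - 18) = d + 6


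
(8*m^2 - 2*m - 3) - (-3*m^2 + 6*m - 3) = 11*m^2 - 8*m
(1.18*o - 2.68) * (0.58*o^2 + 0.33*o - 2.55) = 0.6844*o^3 - 1.165*o^2 - 3.8934*o + 6.834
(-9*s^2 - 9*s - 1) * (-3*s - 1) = 27*s^3 + 36*s^2 + 12*s + 1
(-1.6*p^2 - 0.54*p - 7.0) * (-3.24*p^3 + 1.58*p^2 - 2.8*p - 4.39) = 5.184*p^5 - 0.7784*p^4 + 26.3068*p^3 - 2.524*p^2 + 21.9706*p + 30.73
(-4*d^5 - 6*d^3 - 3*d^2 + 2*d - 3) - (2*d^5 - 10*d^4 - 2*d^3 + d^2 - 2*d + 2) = -6*d^5 + 10*d^4 - 4*d^3 - 4*d^2 + 4*d - 5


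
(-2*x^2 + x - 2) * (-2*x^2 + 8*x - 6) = 4*x^4 - 18*x^3 + 24*x^2 - 22*x + 12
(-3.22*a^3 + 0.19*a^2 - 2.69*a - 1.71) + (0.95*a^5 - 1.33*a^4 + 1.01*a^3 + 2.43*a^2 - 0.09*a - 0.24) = 0.95*a^5 - 1.33*a^4 - 2.21*a^3 + 2.62*a^2 - 2.78*a - 1.95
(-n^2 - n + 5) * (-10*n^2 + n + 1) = 10*n^4 + 9*n^3 - 52*n^2 + 4*n + 5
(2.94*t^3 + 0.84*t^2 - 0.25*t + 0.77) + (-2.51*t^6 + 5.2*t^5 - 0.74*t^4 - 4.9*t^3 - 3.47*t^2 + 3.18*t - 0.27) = -2.51*t^6 + 5.2*t^5 - 0.74*t^4 - 1.96*t^3 - 2.63*t^2 + 2.93*t + 0.5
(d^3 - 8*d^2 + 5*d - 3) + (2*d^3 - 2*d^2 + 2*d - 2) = 3*d^3 - 10*d^2 + 7*d - 5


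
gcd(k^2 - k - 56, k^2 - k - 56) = k^2 - k - 56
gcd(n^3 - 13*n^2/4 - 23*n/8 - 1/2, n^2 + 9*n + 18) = 1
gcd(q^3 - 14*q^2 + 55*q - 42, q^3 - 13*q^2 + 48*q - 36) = q^2 - 7*q + 6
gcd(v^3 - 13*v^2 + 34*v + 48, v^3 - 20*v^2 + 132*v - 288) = v^2 - 14*v + 48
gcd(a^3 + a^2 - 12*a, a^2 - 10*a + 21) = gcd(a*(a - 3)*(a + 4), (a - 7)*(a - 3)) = a - 3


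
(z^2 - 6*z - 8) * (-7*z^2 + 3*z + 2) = -7*z^4 + 45*z^3 + 40*z^2 - 36*z - 16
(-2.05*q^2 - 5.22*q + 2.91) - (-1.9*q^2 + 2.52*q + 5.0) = -0.15*q^2 - 7.74*q - 2.09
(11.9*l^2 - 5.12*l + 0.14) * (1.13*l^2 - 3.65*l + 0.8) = 13.447*l^4 - 49.2206*l^3 + 28.3662*l^2 - 4.607*l + 0.112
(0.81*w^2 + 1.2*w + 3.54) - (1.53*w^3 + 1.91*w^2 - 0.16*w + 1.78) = -1.53*w^3 - 1.1*w^2 + 1.36*w + 1.76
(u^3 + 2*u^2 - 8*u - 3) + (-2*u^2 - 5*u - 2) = u^3 - 13*u - 5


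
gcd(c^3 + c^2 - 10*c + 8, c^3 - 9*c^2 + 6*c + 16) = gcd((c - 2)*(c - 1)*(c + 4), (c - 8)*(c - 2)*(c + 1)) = c - 2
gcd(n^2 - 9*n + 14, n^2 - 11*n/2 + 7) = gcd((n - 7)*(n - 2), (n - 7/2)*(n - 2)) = n - 2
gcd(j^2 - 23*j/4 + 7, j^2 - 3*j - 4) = j - 4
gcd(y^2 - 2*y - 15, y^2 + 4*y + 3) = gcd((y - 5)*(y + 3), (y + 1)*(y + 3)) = y + 3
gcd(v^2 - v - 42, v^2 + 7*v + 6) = v + 6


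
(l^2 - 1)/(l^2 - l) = (l + 1)/l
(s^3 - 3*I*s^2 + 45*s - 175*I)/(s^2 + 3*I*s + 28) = (s^2 - 10*I*s - 25)/(s - 4*I)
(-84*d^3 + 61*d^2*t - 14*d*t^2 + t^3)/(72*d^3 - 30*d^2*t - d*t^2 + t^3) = (-7*d + t)/(6*d + t)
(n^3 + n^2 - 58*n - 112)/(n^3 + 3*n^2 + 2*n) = (n^2 - n - 56)/(n*(n + 1))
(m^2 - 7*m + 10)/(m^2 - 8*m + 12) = (m - 5)/(m - 6)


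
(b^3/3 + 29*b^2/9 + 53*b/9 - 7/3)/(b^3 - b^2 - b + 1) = (3*b^3 + 29*b^2 + 53*b - 21)/(9*(b^3 - b^2 - b + 1))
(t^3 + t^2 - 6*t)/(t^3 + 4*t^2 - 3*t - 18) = t/(t + 3)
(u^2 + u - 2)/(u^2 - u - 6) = (u - 1)/(u - 3)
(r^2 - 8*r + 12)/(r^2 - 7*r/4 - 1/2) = 4*(r - 6)/(4*r + 1)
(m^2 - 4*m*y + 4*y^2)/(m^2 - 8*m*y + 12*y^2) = (-m + 2*y)/(-m + 6*y)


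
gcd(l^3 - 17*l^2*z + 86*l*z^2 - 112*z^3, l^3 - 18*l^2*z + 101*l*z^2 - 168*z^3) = l^2 - 15*l*z + 56*z^2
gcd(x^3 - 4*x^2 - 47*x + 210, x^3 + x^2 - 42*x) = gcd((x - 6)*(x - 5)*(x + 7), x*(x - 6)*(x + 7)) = x^2 + x - 42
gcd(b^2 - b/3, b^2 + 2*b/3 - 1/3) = b - 1/3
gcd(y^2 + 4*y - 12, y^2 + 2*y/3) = 1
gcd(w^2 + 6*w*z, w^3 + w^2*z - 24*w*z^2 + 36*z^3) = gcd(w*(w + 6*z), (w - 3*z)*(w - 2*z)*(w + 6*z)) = w + 6*z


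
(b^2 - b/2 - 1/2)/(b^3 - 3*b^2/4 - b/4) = 2*(2*b + 1)/(b*(4*b + 1))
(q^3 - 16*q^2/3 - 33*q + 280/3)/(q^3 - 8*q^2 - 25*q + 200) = (q - 7/3)/(q - 5)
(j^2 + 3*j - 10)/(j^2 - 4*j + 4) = (j + 5)/(j - 2)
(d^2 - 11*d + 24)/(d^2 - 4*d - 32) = (d - 3)/(d + 4)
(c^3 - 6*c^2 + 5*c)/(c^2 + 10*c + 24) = c*(c^2 - 6*c + 5)/(c^2 + 10*c + 24)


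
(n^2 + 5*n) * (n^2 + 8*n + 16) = n^4 + 13*n^3 + 56*n^2 + 80*n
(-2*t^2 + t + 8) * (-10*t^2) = 20*t^4 - 10*t^3 - 80*t^2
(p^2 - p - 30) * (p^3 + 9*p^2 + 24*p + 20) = p^5 + 8*p^4 - 15*p^3 - 274*p^2 - 740*p - 600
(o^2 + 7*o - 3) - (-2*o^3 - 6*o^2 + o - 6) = 2*o^3 + 7*o^2 + 6*o + 3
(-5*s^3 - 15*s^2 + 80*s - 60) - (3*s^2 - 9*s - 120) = -5*s^3 - 18*s^2 + 89*s + 60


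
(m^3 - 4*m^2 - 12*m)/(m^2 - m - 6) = m*(m - 6)/(m - 3)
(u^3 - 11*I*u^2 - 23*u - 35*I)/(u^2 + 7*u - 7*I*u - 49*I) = (u^2 - 4*I*u + 5)/(u + 7)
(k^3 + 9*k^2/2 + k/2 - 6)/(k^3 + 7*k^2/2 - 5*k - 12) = (k - 1)/(k - 2)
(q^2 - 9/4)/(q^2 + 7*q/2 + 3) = (q - 3/2)/(q + 2)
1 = 1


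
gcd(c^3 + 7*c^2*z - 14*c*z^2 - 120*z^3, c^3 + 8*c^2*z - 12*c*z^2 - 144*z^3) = -c^2 - 2*c*z + 24*z^2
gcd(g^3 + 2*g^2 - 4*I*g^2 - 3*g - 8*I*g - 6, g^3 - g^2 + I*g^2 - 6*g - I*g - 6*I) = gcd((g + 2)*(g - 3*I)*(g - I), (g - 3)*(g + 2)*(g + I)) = g + 2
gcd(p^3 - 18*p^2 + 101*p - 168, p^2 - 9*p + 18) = p - 3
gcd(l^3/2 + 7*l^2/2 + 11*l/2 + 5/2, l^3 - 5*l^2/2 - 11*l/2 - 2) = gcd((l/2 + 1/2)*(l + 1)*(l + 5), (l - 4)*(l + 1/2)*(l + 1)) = l + 1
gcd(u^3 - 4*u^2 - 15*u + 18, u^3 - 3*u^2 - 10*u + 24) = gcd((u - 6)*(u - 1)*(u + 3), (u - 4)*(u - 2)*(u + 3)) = u + 3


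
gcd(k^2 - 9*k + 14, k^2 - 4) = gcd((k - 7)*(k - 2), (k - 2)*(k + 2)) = k - 2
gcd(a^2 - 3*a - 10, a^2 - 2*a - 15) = a - 5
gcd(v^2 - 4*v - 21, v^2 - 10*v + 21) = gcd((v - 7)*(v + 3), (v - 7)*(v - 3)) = v - 7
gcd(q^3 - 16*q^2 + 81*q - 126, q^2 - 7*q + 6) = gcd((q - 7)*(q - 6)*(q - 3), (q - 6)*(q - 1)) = q - 6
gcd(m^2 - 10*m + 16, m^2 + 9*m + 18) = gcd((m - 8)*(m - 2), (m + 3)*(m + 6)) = 1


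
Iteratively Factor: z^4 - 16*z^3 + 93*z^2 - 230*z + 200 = (z - 2)*(z^3 - 14*z^2 + 65*z - 100) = (z - 5)*(z - 2)*(z^2 - 9*z + 20) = (z - 5)^2*(z - 2)*(z - 4)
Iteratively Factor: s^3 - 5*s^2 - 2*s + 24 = (s - 3)*(s^2 - 2*s - 8) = (s - 4)*(s - 3)*(s + 2)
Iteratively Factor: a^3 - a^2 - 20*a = (a + 4)*(a^2 - 5*a) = a*(a + 4)*(a - 5)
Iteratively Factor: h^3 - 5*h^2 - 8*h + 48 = (h + 3)*(h^2 - 8*h + 16) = (h - 4)*(h + 3)*(h - 4)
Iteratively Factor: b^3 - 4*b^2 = (b - 4)*(b^2) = b*(b - 4)*(b)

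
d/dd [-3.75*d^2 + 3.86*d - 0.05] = 3.86 - 7.5*d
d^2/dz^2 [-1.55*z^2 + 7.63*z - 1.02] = -3.10000000000000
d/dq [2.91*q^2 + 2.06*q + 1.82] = 5.82*q + 2.06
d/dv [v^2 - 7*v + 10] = 2*v - 7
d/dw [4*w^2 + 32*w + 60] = 8*w + 32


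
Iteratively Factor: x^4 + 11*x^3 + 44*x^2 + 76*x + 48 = (x + 3)*(x^3 + 8*x^2 + 20*x + 16) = (x + 2)*(x + 3)*(x^2 + 6*x + 8) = (x + 2)^2*(x + 3)*(x + 4)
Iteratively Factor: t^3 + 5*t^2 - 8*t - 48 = (t - 3)*(t^2 + 8*t + 16) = (t - 3)*(t + 4)*(t + 4)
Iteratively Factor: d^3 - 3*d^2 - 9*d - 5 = (d - 5)*(d^2 + 2*d + 1) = (d - 5)*(d + 1)*(d + 1)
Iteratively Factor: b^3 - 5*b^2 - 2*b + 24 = (b + 2)*(b^2 - 7*b + 12) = (b - 4)*(b + 2)*(b - 3)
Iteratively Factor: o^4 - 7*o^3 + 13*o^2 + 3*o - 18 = (o + 1)*(o^3 - 8*o^2 + 21*o - 18) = (o - 3)*(o + 1)*(o^2 - 5*o + 6) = (o - 3)*(o - 2)*(o + 1)*(o - 3)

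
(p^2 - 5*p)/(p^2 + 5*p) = (p - 5)/(p + 5)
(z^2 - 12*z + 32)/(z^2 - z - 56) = (z - 4)/(z + 7)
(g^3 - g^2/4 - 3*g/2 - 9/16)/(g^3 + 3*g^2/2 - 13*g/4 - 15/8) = (4*g + 3)/(2*(2*g + 5))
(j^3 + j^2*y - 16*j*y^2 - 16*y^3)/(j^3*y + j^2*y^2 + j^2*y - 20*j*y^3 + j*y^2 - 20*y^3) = (j^2 + 5*j*y + 4*y^2)/(y*(j^2 + 5*j*y + j + 5*y))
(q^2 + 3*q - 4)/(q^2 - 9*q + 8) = (q + 4)/(q - 8)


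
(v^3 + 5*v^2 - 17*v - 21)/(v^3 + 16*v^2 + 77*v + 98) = (v^2 - 2*v - 3)/(v^2 + 9*v + 14)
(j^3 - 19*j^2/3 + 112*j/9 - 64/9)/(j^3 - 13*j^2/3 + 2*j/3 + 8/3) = (9*j^2 - 48*j + 64)/(3*(3*j^2 - 10*j - 8))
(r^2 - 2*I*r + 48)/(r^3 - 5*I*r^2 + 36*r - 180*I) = (r - 8*I)/(r^2 - 11*I*r - 30)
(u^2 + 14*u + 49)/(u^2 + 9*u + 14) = (u + 7)/(u + 2)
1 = 1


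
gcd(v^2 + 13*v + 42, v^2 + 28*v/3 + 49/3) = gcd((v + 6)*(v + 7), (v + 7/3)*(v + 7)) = v + 7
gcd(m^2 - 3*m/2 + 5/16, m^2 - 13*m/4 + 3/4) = m - 1/4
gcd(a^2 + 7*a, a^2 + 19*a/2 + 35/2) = a + 7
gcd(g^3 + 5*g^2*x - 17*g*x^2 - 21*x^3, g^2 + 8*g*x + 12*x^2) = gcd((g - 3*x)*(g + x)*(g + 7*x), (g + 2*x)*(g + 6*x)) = 1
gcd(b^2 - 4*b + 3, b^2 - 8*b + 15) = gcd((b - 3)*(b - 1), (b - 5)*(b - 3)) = b - 3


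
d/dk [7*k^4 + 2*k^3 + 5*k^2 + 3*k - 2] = 28*k^3 + 6*k^2 + 10*k + 3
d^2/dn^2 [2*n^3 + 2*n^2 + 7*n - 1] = 12*n + 4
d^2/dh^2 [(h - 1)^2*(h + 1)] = 6*h - 2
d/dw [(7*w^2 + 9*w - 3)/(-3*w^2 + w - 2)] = (34*w^2 - 46*w - 15)/(9*w^4 - 6*w^3 + 13*w^2 - 4*w + 4)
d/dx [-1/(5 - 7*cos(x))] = 7*sin(x)/(7*cos(x) - 5)^2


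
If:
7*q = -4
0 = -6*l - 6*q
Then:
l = 4/7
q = -4/7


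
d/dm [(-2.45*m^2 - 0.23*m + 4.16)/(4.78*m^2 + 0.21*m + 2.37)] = (0.5849*m^2 - 51.3826*m - 1.4187)/(22.8484*m^4 + 2.0076*m^3 + 22.7013*m^2 + 0.9954*m + 5.6169)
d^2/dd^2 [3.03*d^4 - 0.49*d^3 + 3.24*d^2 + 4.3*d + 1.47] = 36.36*d^2 - 2.94*d + 6.48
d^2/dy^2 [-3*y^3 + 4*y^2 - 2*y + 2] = 8 - 18*y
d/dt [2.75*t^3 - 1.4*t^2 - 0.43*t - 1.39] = 8.25*t^2 - 2.8*t - 0.43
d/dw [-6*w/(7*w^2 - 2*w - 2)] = 6*(7*w^2 + 2)/(49*w^4 - 28*w^3 - 24*w^2 + 8*w + 4)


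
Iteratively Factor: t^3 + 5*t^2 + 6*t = (t + 3)*(t^2 + 2*t) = t*(t + 3)*(t + 2)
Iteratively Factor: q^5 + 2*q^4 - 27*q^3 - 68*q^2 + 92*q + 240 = (q + 4)*(q^4 - 2*q^3 - 19*q^2 + 8*q + 60) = (q - 5)*(q + 4)*(q^3 + 3*q^2 - 4*q - 12) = (q - 5)*(q + 2)*(q + 4)*(q^2 + q - 6) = (q - 5)*(q + 2)*(q + 3)*(q + 4)*(q - 2)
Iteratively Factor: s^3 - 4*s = (s - 2)*(s^2 + 2*s) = (s - 2)*(s + 2)*(s)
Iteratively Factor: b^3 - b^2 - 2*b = (b - 2)*(b^2 + b) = (b - 2)*(b + 1)*(b)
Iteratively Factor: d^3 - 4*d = (d + 2)*(d^2 - 2*d) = (d - 2)*(d + 2)*(d)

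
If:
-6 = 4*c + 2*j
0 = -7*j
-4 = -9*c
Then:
No Solution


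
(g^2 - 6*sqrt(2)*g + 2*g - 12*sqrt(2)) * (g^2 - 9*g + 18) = g^4 - 6*sqrt(2)*g^3 - 7*g^3 + 42*sqrt(2)*g^2 + 36*g - 216*sqrt(2)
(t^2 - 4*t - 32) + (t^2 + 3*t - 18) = 2*t^2 - t - 50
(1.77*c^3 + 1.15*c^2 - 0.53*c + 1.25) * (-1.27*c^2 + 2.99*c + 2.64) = -2.2479*c^5 + 3.8318*c^4 + 8.7844*c^3 - 0.1362*c^2 + 2.3383*c + 3.3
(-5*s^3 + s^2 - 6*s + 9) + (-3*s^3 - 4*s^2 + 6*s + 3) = -8*s^3 - 3*s^2 + 12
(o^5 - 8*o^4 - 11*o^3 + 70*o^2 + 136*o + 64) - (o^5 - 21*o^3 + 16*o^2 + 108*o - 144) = -8*o^4 + 10*o^3 + 54*o^2 + 28*o + 208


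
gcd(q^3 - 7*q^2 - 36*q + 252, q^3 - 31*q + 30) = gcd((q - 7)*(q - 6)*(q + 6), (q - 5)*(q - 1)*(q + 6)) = q + 6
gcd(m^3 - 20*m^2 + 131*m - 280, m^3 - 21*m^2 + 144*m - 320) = m^2 - 13*m + 40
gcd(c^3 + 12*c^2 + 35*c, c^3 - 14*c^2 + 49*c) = c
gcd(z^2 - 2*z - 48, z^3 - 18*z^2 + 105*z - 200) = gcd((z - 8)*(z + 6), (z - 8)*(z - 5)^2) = z - 8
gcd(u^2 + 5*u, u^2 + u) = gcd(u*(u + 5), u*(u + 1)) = u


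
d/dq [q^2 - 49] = 2*q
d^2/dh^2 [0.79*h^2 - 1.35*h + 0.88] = 1.58000000000000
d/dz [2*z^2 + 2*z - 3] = 4*z + 2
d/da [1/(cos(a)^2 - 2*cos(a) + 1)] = 2*sin(a)/(cos(a) - 1)^3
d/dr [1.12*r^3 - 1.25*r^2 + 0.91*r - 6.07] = 3.36*r^2 - 2.5*r + 0.91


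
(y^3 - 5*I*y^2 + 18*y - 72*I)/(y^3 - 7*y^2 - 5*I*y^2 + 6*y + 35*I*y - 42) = (y^2 + I*y + 12)/(y^2 + y*(-7 + I) - 7*I)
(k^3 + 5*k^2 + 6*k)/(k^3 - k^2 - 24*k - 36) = k/(k - 6)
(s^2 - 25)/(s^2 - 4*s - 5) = (s + 5)/(s + 1)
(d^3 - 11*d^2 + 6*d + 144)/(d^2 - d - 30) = (d^2 - 5*d - 24)/(d + 5)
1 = 1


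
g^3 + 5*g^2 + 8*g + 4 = (g + 1)*(g + 2)^2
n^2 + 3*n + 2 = (n + 1)*(n + 2)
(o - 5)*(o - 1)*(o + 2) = o^3 - 4*o^2 - 7*o + 10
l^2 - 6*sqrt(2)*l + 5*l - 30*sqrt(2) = (l + 5)*(l - 6*sqrt(2))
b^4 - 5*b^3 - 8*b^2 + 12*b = b*(b - 6)*(b - 1)*(b + 2)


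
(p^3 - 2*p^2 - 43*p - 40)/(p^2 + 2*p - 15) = (p^2 - 7*p - 8)/(p - 3)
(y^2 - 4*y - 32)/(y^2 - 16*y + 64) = (y + 4)/(y - 8)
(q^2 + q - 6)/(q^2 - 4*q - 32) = (-q^2 - q + 6)/(-q^2 + 4*q + 32)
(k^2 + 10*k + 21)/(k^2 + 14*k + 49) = (k + 3)/(k + 7)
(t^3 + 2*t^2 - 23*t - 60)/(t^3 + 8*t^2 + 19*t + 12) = (t - 5)/(t + 1)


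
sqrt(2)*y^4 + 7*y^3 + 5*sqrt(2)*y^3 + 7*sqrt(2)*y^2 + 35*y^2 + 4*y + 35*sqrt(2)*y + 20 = (y + 5)*(y + sqrt(2))*(y + 2*sqrt(2))*(sqrt(2)*y + 1)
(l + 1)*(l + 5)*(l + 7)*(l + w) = l^4 + l^3*w + 13*l^3 + 13*l^2*w + 47*l^2 + 47*l*w + 35*l + 35*w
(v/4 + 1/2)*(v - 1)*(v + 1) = v^3/4 + v^2/2 - v/4 - 1/2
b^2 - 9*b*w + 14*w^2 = (b - 7*w)*(b - 2*w)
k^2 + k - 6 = (k - 2)*(k + 3)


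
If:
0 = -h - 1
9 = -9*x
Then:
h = -1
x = -1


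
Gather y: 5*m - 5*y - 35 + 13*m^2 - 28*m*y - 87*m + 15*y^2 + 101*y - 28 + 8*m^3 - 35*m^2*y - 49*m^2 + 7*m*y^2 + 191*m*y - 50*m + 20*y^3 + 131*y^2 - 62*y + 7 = 8*m^3 - 36*m^2 - 132*m + 20*y^3 + y^2*(7*m + 146) + y*(-35*m^2 + 163*m + 34) - 56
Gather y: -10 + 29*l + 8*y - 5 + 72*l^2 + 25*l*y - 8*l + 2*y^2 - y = 72*l^2 + 21*l + 2*y^2 + y*(25*l + 7) - 15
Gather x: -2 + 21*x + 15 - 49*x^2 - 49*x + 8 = -49*x^2 - 28*x + 21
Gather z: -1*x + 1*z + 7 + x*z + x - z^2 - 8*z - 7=-z^2 + z*(x - 7)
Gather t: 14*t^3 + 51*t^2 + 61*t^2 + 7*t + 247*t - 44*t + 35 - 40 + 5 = 14*t^3 + 112*t^2 + 210*t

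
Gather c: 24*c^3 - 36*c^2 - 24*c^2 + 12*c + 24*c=24*c^3 - 60*c^2 + 36*c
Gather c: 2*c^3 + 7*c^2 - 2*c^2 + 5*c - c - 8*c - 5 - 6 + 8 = 2*c^3 + 5*c^2 - 4*c - 3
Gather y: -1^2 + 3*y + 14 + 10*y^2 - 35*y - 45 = 10*y^2 - 32*y - 32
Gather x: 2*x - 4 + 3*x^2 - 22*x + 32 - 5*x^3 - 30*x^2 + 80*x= -5*x^3 - 27*x^2 + 60*x + 28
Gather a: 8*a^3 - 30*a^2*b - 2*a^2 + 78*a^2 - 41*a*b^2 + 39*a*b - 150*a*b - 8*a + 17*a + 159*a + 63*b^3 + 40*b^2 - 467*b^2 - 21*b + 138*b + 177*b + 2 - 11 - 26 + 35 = 8*a^3 + a^2*(76 - 30*b) + a*(-41*b^2 - 111*b + 168) + 63*b^3 - 427*b^2 + 294*b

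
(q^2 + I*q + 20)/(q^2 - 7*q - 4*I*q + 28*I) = (q + 5*I)/(q - 7)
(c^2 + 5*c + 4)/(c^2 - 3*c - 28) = (c + 1)/(c - 7)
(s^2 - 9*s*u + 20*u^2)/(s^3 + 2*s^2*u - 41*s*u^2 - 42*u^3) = (s^2 - 9*s*u + 20*u^2)/(s^3 + 2*s^2*u - 41*s*u^2 - 42*u^3)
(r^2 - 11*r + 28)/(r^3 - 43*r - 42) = (r - 4)/(r^2 + 7*r + 6)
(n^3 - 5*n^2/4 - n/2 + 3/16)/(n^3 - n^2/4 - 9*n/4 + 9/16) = (2*n + 1)/(2*n + 3)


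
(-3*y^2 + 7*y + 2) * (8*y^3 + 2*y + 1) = -24*y^5 + 56*y^4 + 10*y^3 + 11*y^2 + 11*y + 2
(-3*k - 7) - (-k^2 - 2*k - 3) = k^2 - k - 4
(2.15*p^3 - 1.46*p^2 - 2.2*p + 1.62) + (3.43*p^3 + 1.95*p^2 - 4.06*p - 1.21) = 5.58*p^3 + 0.49*p^2 - 6.26*p + 0.41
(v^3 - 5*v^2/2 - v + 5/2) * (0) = 0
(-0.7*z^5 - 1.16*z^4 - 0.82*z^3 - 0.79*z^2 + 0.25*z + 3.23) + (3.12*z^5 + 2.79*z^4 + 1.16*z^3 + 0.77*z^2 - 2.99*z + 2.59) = 2.42*z^5 + 1.63*z^4 + 0.34*z^3 - 0.02*z^2 - 2.74*z + 5.82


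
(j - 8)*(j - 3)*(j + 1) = j^3 - 10*j^2 + 13*j + 24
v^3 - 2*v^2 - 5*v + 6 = (v - 3)*(v - 1)*(v + 2)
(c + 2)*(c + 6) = c^2 + 8*c + 12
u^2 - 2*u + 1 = (u - 1)^2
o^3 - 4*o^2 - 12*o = o*(o - 6)*(o + 2)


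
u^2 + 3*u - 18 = (u - 3)*(u + 6)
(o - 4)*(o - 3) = o^2 - 7*o + 12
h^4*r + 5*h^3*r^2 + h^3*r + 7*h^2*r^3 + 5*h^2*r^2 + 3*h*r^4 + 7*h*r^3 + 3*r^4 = (h + r)^2*(h + 3*r)*(h*r + r)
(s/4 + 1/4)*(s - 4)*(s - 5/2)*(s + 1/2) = s^4/4 - 5*s^3/4 + 3*s^2/16 + 47*s/16 + 5/4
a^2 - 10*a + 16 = (a - 8)*(a - 2)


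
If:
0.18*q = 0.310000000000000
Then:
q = 1.72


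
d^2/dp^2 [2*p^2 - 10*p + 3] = 4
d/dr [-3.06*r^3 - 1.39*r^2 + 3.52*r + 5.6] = -9.18*r^2 - 2.78*r + 3.52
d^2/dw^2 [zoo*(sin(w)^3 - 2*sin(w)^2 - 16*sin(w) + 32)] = zoo*sin(w) + zoo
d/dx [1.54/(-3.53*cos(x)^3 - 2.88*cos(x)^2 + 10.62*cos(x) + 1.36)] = (-16.3086*cos(x)^2 - 8.8704*cos(x) + 16.3548)*sin(x)/(3.53*cos(x)^3 + 2.88*cos(x)^2 - 10.62*cos(x) - 1.36)^2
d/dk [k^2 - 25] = 2*k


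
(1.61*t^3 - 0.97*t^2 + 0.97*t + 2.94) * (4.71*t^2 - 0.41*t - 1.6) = 7.5831*t^5 - 5.2288*t^4 + 2.3904*t^3 + 15.0017*t^2 - 2.7574*t - 4.704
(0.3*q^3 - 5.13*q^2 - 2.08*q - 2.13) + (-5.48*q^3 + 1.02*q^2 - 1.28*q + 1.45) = -5.18*q^3 - 4.11*q^2 - 3.36*q - 0.68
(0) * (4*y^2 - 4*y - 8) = 0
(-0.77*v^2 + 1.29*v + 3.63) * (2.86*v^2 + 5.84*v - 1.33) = -2.2022*v^4 - 0.8074*v^3 + 18.9395*v^2 + 19.4835*v - 4.8279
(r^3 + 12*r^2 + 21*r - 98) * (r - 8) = r^4 + 4*r^3 - 75*r^2 - 266*r + 784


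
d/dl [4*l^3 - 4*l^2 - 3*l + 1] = 12*l^2 - 8*l - 3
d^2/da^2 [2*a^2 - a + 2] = 4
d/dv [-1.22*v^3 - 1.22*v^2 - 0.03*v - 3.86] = -3.66*v^2 - 2.44*v - 0.03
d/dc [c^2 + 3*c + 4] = 2*c + 3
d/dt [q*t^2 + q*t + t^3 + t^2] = 2*q*t + q + 3*t^2 + 2*t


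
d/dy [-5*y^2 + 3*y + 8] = 3 - 10*y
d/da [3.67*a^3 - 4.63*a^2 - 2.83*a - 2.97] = 11.01*a^2 - 9.26*a - 2.83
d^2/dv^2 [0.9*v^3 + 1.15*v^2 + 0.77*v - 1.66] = 5.4*v + 2.3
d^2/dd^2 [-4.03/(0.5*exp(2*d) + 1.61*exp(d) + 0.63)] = (-4.03*(1.0*exp(d) + 1.61)*(2.0*exp(d) + 3.22)*exp(d) + (8.06*exp(d) + 6.4883)*(0.5*exp(2*d) + 1.61*exp(d) + 0.63))*exp(d)/(0.5*exp(2*d) + 1.61*exp(d) + 0.63)^3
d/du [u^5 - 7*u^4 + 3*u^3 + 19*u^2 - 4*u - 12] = 5*u^4 - 28*u^3 + 9*u^2 + 38*u - 4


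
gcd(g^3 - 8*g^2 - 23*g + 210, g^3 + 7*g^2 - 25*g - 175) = g + 5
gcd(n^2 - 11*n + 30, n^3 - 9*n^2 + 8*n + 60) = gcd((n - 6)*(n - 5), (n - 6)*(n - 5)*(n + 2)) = n^2 - 11*n + 30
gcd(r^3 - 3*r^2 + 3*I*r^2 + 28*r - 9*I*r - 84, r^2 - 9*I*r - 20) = r - 4*I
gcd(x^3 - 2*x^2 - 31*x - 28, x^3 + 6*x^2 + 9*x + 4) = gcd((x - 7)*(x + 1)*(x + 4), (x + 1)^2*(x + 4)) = x^2 + 5*x + 4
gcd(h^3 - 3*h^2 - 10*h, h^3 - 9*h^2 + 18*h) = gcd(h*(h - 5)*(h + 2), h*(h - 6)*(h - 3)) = h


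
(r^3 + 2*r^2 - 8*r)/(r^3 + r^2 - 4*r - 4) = r*(r + 4)/(r^2 + 3*r + 2)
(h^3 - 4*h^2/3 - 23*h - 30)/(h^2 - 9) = (h^2 - 13*h/3 - 10)/(h - 3)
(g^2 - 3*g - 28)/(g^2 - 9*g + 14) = (g + 4)/(g - 2)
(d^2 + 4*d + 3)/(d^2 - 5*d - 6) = (d + 3)/(d - 6)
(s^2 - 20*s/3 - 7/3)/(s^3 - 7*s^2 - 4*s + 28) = (s + 1/3)/(s^2 - 4)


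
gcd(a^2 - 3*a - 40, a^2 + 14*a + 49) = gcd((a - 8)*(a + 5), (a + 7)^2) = 1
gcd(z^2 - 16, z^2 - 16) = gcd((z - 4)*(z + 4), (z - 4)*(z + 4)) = z^2 - 16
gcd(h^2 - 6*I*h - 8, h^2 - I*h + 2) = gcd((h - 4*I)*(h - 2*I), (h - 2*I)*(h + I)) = h - 2*I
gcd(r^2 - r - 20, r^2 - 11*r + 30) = r - 5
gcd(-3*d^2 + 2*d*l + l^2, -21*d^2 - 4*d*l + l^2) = 3*d + l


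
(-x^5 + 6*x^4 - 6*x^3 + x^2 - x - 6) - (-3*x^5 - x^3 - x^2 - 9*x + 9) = 2*x^5 + 6*x^4 - 5*x^3 + 2*x^2 + 8*x - 15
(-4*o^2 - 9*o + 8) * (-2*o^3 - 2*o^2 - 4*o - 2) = 8*o^5 + 26*o^4 + 18*o^3 + 28*o^2 - 14*o - 16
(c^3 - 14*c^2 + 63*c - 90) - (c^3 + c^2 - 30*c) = -15*c^2 + 93*c - 90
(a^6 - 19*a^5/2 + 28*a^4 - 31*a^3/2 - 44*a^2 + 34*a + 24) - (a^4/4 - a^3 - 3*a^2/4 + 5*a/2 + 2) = a^6 - 19*a^5/2 + 111*a^4/4 - 29*a^3/2 - 173*a^2/4 + 63*a/2 + 22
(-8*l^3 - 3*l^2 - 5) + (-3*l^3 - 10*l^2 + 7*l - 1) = -11*l^3 - 13*l^2 + 7*l - 6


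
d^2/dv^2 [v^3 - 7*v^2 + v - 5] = 6*v - 14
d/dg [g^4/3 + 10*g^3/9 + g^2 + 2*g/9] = 4*g^3/3 + 10*g^2/3 + 2*g + 2/9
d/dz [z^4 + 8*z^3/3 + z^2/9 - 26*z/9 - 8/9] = 4*z^3 + 8*z^2 + 2*z/9 - 26/9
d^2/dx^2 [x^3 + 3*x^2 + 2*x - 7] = 6*x + 6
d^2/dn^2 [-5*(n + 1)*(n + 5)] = -10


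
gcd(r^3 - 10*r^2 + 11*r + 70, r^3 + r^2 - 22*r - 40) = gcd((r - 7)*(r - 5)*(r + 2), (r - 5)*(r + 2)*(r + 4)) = r^2 - 3*r - 10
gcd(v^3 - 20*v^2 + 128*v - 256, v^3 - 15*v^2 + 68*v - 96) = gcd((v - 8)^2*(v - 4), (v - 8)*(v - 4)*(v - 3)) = v^2 - 12*v + 32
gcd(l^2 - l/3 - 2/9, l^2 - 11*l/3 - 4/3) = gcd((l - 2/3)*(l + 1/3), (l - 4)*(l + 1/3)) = l + 1/3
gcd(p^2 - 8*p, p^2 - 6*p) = p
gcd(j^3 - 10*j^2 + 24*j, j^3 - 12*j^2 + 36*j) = j^2 - 6*j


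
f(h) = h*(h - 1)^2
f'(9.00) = 208.00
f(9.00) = 576.00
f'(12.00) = 385.00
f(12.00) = 1452.00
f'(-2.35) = 26.97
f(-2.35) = -26.37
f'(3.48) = 23.41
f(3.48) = 21.40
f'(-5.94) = 130.61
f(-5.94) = -286.09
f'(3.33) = 20.95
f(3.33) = 18.08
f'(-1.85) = 18.67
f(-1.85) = -15.03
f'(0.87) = -0.21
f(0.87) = 0.01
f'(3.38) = 21.75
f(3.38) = 19.15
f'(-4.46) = 78.51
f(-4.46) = -132.96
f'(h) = h*(2*h - 2) + (h - 1)^2 = (h - 1)*(3*h - 1)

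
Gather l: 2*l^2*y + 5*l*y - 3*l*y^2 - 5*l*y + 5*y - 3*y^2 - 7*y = 2*l^2*y - 3*l*y^2 - 3*y^2 - 2*y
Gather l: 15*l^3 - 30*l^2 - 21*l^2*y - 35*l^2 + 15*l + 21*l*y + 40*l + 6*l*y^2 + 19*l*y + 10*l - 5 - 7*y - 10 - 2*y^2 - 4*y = 15*l^3 + l^2*(-21*y - 65) + l*(6*y^2 + 40*y + 65) - 2*y^2 - 11*y - 15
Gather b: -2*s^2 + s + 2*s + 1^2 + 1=-2*s^2 + 3*s + 2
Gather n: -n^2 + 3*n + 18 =-n^2 + 3*n + 18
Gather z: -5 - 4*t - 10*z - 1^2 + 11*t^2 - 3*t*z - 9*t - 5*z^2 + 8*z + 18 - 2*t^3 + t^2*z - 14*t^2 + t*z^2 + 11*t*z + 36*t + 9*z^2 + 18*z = -2*t^3 - 3*t^2 + 23*t + z^2*(t + 4) + z*(t^2 + 8*t + 16) + 12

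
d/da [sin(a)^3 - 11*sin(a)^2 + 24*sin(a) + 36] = (3*sin(a)^2 - 22*sin(a) + 24)*cos(a)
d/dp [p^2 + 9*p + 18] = 2*p + 9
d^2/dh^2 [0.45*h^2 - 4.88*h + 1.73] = 0.900000000000000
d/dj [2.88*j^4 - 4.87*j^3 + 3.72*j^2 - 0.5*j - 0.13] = 11.52*j^3 - 14.61*j^2 + 7.44*j - 0.5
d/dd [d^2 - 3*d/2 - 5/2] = 2*d - 3/2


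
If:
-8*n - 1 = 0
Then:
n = -1/8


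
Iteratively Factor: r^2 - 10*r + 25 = (r - 5)*(r - 5)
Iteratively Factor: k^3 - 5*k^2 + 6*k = (k)*(k^2 - 5*k + 6) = k*(k - 3)*(k - 2)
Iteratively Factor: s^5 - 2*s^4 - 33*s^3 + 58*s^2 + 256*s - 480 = (s - 2)*(s^4 - 33*s^2 - 8*s + 240) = (s - 5)*(s - 2)*(s^3 + 5*s^2 - 8*s - 48) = (s - 5)*(s - 2)*(s + 4)*(s^2 + s - 12) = (s - 5)*(s - 3)*(s - 2)*(s + 4)*(s + 4)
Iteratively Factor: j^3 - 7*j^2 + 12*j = (j - 3)*(j^2 - 4*j) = j*(j - 3)*(j - 4)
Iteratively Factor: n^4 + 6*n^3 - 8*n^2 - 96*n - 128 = (n - 4)*(n^3 + 10*n^2 + 32*n + 32) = (n - 4)*(n + 2)*(n^2 + 8*n + 16) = (n - 4)*(n + 2)*(n + 4)*(n + 4)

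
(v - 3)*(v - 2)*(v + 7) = v^3 + 2*v^2 - 29*v + 42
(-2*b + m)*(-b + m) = 2*b^2 - 3*b*m + m^2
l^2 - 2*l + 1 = (l - 1)^2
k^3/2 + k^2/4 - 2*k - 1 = (k/2 + 1)*(k - 2)*(k + 1/2)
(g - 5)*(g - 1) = g^2 - 6*g + 5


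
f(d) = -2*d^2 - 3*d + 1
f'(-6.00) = 21.00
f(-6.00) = -53.00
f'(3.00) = -15.00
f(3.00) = -26.00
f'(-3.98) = 12.92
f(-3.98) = -18.74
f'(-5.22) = 17.88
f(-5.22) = -37.84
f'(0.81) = -6.24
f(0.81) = -2.74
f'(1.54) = -9.16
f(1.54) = -8.36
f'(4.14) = -19.56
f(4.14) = -45.70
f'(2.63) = -13.52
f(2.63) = -20.72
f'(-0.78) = 0.12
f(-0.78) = 2.12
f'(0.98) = -6.92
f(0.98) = -3.86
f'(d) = -4*d - 3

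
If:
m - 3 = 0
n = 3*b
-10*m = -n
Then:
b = 10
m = 3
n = 30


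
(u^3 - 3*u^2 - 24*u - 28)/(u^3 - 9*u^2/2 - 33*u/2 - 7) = 2*(u + 2)/(2*u + 1)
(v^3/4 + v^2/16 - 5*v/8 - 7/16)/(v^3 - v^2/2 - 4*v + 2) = (4*v^3 + v^2 - 10*v - 7)/(8*(2*v^3 - v^2 - 8*v + 4))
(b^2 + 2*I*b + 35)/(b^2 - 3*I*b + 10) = (b + 7*I)/(b + 2*I)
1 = 1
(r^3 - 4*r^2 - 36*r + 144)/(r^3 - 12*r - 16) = (r^2 - 36)/(r^2 + 4*r + 4)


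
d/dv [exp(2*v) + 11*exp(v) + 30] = (2*exp(v) + 11)*exp(v)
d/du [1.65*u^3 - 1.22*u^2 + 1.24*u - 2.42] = 4.95*u^2 - 2.44*u + 1.24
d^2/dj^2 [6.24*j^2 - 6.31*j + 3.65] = 12.4800000000000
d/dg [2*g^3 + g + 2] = 6*g^2 + 1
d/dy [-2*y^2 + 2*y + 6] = 2 - 4*y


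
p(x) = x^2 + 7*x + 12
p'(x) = 2*x + 7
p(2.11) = 31.22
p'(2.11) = 11.22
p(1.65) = 26.27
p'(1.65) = 10.30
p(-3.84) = -0.13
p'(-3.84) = -0.68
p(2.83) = 39.82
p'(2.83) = 12.66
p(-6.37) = 7.99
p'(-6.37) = -5.74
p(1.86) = 28.48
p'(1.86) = 10.72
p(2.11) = 31.22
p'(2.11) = 11.22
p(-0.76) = 7.26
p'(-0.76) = 5.48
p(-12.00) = 72.00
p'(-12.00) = -17.00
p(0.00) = 12.00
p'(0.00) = 7.00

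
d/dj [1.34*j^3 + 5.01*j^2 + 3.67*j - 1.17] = 4.02*j^2 + 10.02*j + 3.67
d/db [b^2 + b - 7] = 2*b + 1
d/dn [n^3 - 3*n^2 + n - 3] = 3*n^2 - 6*n + 1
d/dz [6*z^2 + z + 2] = 12*z + 1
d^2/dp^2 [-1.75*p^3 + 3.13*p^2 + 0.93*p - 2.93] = 6.26 - 10.5*p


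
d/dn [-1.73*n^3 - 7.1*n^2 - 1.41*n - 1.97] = -5.19*n^2 - 14.2*n - 1.41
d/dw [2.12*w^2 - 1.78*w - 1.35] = 4.24*w - 1.78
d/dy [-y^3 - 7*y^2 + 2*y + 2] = -3*y^2 - 14*y + 2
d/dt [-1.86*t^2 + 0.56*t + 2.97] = 0.56 - 3.72*t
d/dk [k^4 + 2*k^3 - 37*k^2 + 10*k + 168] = 4*k^3 + 6*k^2 - 74*k + 10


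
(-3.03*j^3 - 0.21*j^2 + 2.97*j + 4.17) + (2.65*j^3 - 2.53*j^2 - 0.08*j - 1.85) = -0.38*j^3 - 2.74*j^2 + 2.89*j + 2.32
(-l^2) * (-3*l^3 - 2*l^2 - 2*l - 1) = 3*l^5 + 2*l^4 + 2*l^3 + l^2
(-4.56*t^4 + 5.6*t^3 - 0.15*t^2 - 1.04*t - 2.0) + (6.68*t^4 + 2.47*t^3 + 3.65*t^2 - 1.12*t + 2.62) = 2.12*t^4 + 8.07*t^3 + 3.5*t^2 - 2.16*t + 0.62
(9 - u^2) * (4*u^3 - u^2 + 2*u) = -4*u^5 + u^4 + 34*u^3 - 9*u^2 + 18*u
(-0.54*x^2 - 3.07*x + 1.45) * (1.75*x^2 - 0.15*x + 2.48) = -0.945*x^4 - 5.2915*x^3 + 1.6588*x^2 - 7.8311*x + 3.596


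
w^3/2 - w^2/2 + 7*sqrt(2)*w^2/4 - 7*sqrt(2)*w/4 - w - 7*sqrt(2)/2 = (w/2 + 1/2)*(w - 2)*(w + 7*sqrt(2)/2)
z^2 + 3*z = z*(z + 3)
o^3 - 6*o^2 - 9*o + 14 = (o - 7)*(o - 1)*(o + 2)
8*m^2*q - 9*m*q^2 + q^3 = q*(-8*m + q)*(-m + q)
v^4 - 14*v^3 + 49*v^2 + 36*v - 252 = (v - 7)*(v - 6)*(v - 3)*(v + 2)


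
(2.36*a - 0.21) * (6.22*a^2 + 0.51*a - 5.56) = 14.6792*a^3 - 0.1026*a^2 - 13.2287*a + 1.1676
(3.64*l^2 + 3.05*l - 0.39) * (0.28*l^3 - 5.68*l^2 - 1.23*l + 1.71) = 1.0192*l^5 - 19.8212*l^4 - 21.9104*l^3 + 4.6881*l^2 + 5.6952*l - 0.6669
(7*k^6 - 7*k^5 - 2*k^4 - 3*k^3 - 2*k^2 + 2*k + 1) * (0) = 0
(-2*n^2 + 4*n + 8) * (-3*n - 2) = 6*n^3 - 8*n^2 - 32*n - 16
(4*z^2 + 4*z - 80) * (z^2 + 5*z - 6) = 4*z^4 + 24*z^3 - 84*z^2 - 424*z + 480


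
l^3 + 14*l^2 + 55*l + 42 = (l + 1)*(l + 6)*(l + 7)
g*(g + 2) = g^2 + 2*g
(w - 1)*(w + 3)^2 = w^3 + 5*w^2 + 3*w - 9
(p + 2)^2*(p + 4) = p^3 + 8*p^2 + 20*p + 16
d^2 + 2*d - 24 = (d - 4)*(d + 6)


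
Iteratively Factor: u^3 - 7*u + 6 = (u + 3)*(u^2 - 3*u + 2) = (u - 1)*(u + 3)*(u - 2)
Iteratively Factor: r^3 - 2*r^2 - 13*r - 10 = (r + 2)*(r^2 - 4*r - 5) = (r + 1)*(r + 2)*(r - 5)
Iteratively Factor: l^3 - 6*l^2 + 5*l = (l - 5)*(l^2 - l) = (l - 5)*(l - 1)*(l)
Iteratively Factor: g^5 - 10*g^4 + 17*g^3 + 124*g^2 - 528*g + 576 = (g + 4)*(g^4 - 14*g^3 + 73*g^2 - 168*g + 144) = (g - 3)*(g + 4)*(g^3 - 11*g^2 + 40*g - 48) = (g - 4)*(g - 3)*(g + 4)*(g^2 - 7*g + 12) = (g - 4)*(g - 3)^2*(g + 4)*(g - 4)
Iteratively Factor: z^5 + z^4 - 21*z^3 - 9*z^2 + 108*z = (z + 4)*(z^4 - 3*z^3 - 9*z^2 + 27*z) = (z - 3)*(z + 4)*(z^3 - 9*z) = z*(z - 3)*(z + 4)*(z^2 - 9) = z*(z - 3)^2*(z + 4)*(z + 3)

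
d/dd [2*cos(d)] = -2*sin(d)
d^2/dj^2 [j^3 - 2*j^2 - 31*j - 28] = 6*j - 4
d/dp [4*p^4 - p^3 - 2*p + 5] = 16*p^3 - 3*p^2 - 2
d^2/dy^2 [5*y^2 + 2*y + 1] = 10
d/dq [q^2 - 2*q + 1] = 2*q - 2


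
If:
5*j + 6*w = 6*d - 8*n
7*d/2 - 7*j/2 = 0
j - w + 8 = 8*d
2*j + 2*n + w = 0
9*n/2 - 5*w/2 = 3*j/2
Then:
No Solution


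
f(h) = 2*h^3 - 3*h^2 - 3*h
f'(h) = 6*h^2 - 6*h - 3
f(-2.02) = -22.67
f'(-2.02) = 33.60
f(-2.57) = -46.05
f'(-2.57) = 52.05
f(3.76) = 52.62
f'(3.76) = 59.27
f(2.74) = 10.40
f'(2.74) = 25.61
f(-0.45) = 0.56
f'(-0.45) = 0.92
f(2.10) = -1.01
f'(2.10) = 10.86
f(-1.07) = -2.67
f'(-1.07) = 10.29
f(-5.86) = -487.90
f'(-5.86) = 238.20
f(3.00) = 18.00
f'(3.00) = 33.00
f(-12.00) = -3852.00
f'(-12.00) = 933.00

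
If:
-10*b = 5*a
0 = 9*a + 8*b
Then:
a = 0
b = 0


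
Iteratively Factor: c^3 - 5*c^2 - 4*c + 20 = (c + 2)*(c^2 - 7*c + 10) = (c - 2)*(c + 2)*(c - 5)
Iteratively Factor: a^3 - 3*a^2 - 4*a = (a)*(a^2 - 3*a - 4) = a*(a - 4)*(a + 1)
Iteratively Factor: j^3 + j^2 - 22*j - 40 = (j - 5)*(j^2 + 6*j + 8) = (j - 5)*(j + 4)*(j + 2)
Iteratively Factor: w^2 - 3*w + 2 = (w - 2)*(w - 1)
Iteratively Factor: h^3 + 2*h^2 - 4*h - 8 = (h - 2)*(h^2 + 4*h + 4) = (h - 2)*(h + 2)*(h + 2)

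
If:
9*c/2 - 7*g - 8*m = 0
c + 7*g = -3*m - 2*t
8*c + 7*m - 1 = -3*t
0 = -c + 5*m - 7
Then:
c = -386/53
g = -1713/371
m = -3/53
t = 1054/53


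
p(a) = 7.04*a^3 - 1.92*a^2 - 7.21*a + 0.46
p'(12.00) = 2987.99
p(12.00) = 11802.58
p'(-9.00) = 1738.07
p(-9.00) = -5222.33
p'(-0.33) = -3.64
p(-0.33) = 2.38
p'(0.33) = -6.18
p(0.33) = -1.88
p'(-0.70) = 5.83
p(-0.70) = 2.15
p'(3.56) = 246.79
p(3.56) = 268.09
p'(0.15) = -7.31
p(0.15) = -0.64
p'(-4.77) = 491.65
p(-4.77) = -772.89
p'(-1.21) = 28.36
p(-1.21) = -6.10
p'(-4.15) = 372.47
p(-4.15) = -505.86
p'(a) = 21.12*a^2 - 3.84*a - 7.21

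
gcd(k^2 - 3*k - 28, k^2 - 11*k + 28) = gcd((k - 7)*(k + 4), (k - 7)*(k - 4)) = k - 7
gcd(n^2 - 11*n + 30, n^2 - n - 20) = n - 5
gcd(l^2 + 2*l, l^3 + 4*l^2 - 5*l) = l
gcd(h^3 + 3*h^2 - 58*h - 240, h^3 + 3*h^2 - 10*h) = h + 5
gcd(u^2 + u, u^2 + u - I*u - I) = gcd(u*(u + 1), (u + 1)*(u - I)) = u + 1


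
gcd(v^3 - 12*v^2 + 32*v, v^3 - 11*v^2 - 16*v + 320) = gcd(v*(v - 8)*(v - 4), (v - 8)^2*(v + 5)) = v - 8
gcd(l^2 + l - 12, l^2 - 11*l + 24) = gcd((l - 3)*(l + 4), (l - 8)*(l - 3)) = l - 3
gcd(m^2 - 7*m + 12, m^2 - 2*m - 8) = m - 4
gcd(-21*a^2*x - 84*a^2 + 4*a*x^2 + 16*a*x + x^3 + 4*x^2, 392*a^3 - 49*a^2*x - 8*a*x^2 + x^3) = 7*a + x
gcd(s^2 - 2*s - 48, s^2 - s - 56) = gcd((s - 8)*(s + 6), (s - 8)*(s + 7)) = s - 8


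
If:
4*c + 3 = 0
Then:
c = -3/4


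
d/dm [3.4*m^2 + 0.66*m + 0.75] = 6.8*m + 0.66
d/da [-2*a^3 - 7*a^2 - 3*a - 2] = -6*a^2 - 14*a - 3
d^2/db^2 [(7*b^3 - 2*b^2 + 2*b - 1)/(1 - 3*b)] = 2*(-63*b^3 + 63*b^2 - 21*b + 5)/(27*b^3 - 27*b^2 + 9*b - 1)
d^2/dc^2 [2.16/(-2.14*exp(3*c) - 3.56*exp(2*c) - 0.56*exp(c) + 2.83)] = (-2.16*(6.42*exp(2*c) + 7.12*exp(c) + 0.56)*(12.84*exp(2*c) + 14.24*exp(c) + 1.12)*exp(c) + (41.6016*exp(2*c) + 30.7584*exp(c) + 1.2096)*(2.14*exp(3*c) + 3.56*exp(2*c) + 0.56*exp(c) - 2.83))*exp(c)/(2.14*exp(3*c) + 3.56*exp(2*c) + 0.56*exp(c) - 2.83)^3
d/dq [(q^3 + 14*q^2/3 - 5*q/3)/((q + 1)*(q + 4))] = (3*q^4 + 30*q^3 + 111*q^2 + 112*q - 20)/(3*(q^4 + 10*q^3 + 33*q^2 + 40*q + 16))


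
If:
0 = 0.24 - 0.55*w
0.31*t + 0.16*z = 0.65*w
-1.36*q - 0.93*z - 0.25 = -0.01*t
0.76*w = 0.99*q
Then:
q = 0.33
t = 1.30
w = 0.44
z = -0.74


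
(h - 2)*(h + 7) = h^2 + 5*h - 14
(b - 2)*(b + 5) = b^2 + 3*b - 10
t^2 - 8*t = t*(t - 8)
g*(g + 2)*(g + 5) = g^3 + 7*g^2 + 10*g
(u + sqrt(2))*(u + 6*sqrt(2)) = u^2 + 7*sqrt(2)*u + 12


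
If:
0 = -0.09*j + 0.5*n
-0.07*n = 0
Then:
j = 0.00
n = 0.00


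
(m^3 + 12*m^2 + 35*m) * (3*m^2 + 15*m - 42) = 3*m^5 + 51*m^4 + 243*m^3 + 21*m^2 - 1470*m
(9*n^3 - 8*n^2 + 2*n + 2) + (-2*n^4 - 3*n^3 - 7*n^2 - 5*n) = -2*n^4 + 6*n^3 - 15*n^2 - 3*n + 2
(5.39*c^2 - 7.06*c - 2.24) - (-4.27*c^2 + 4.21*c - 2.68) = 9.66*c^2 - 11.27*c + 0.44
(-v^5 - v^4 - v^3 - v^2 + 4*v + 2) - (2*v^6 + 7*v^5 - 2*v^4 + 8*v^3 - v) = -2*v^6 - 8*v^5 + v^4 - 9*v^3 - v^2 + 5*v + 2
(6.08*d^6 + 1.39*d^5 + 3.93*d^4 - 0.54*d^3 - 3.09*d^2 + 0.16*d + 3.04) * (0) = 0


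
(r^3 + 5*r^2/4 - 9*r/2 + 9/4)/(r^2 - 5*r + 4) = (4*r^2 + 9*r - 9)/(4*(r - 4))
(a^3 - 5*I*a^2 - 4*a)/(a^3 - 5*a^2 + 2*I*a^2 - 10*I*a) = (a^2 - 5*I*a - 4)/(a^2 + a*(-5 + 2*I) - 10*I)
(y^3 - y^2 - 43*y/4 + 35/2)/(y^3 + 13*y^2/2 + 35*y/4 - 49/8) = 2*(2*y^2 - 9*y + 10)/(4*y^2 + 12*y - 7)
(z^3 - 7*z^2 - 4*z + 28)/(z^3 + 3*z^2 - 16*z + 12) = (z^2 - 5*z - 14)/(z^2 + 5*z - 6)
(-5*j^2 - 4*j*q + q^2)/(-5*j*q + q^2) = (j + q)/q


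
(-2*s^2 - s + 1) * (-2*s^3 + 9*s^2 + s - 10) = 4*s^5 - 16*s^4 - 13*s^3 + 28*s^2 + 11*s - 10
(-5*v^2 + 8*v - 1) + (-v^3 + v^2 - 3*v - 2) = -v^3 - 4*v^2 + 5*v - 3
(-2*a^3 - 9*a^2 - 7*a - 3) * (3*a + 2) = -6*a^4 - 31*a^3 - 39*a^2 - 23*a - 6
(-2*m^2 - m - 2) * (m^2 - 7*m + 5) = -2*m^4 + 13*m^3 - 5*m^2 + 9*m - 10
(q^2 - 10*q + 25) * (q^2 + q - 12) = q^4 - 9*q^3 + 3*q^2 + 145*q - 300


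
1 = 1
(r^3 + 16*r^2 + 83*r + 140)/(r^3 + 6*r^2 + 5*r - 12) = (r^2 + 12*r + 35)/(r^2 + 2*r - 3)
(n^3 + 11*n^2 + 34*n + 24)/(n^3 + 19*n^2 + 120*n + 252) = (n^2 + 5*n + 4)/(n^2 + 13*n + 42)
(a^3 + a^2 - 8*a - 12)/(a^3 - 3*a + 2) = (a^2 - a - 6)/(a^2 - 2*a + 1)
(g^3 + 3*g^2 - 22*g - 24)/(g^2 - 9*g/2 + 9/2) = 2*(g^3 + 3*g^2 - 22*g - 24)/(2*g^2 - 9*g + 9)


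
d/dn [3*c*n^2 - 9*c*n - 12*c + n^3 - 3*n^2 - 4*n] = 6*c*n - 9*c + 3*n^2 - 6*n - 4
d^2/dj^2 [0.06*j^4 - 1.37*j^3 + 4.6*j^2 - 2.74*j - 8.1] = 0.72*j^2 - 8.22*j + 9.2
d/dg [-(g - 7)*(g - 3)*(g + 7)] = -3*g^2 + 6*g + 49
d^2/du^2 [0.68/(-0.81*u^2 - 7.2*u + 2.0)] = (0.892296*u^2 + 7.93152*u - 0.68*(1.62*u + 7.2)*(3.24*u + 14.4) - 2.2032)/(0.81*u^2 + 7.2*u - 2.0)^3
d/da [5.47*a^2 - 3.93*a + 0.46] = 10.94*a - 3.93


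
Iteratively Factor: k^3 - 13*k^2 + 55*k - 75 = (k - 5)*(k^2 - 8*k + 15) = (k - 5)^2*(k - 3)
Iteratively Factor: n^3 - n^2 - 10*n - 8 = (n - 4)*(n^2 + 3*n + 2) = (n - 4)*(n + 1)*(n + 2)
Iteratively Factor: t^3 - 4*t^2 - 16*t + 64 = (t - 4)*(t^2 - 16) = (t - 4)^2*(t + 4)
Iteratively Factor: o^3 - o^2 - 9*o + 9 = (o + 3)*(o^2 - 4*o + 3) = (o - 3)*(o + 3)*(o - 1)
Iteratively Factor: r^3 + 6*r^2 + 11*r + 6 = (r + 3)*(r^2 + 3*r + 2) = (r + 2)*(r + 3)*(r + 1)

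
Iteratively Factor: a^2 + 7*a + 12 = (a + 4)*(a + 3)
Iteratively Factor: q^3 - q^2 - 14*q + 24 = (q - 3)*(q^2 + 2*q - 8) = (q - 3)*(q + 4)*(q - 2)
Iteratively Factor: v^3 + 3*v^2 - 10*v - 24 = (v - 3)*(v^2 + 6*v + 8) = (v - 3)*(v + 4)*(v + 2)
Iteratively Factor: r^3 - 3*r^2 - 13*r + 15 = (r - 5)*(r^2 + 2*r - 3) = (r - 5)*(r - 1)*(r + 3)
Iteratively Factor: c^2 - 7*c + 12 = (c - 4)*(c - 3)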